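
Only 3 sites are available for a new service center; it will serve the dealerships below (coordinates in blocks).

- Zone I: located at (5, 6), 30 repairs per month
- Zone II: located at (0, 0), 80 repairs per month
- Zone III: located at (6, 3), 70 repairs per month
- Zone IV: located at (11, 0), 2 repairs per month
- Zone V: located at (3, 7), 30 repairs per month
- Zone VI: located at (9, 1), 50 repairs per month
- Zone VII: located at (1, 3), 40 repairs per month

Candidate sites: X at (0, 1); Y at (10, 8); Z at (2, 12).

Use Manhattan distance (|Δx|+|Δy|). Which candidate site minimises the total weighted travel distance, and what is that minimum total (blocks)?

X, total 1804 blocks

Total weighted distance at each candidate:
  X (0, 1): total = 1804
  Y (10, 8): total = 3498
  Z (2, 12): total = 3822
Minimum is at X with total 1804 blocks.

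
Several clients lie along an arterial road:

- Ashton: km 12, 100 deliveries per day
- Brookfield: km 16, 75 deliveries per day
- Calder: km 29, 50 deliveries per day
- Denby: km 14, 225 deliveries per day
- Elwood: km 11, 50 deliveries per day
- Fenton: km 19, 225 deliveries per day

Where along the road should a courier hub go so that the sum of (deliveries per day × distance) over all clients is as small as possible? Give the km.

x = 14

For a sum of weighted absolute distances on a line, the optimum is the weighted median (not the mean). Total weight W = 725; half-weight = 362.5.
Sort by position and accumulate weight:
  km 11 (Elwood, w=50) → cum 50
  km 12 (Ashton, w=100) → cum 150
  km 14 (Denby, w=225) → cum 375  ≥ 362.5 → median here
  km 16 (Brookfield, w=75) → cum 450
  km 19 (Fenton, w=225) → cum 675
  km 29 (Calder, w=50) → cum 725
Optimal location: km 14.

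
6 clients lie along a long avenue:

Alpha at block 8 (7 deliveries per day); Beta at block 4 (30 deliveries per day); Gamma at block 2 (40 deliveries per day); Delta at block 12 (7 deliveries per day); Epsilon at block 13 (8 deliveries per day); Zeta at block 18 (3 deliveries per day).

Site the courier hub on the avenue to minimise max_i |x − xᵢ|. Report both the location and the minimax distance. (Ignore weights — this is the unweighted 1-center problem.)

location 10, max distance 8

The 1-center on a line is the midpoint of the two extreme points: leftmost at 2, rightmost at 18.
Optimal location = (2 + 18)/2 = 10; maximum distance = (18 − 2)/2 = 8.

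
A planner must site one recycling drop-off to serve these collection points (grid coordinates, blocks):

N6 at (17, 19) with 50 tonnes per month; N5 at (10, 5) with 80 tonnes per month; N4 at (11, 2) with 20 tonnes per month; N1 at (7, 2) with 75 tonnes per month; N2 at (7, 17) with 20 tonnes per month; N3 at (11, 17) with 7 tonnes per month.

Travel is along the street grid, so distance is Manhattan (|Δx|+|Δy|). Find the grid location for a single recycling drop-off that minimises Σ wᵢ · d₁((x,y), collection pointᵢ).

Manhattan distance separates: Σwᵢ(|x−xᵢ|+|y−yᵢ|) = Σwᵢ|x−xᵢ| + Σwᵢ|y−yᵢ|, so x and y are optimised independently as 1-D weighted medians.
Total weight W = 252; half = 126.
x-coordinate, sorted with cumulative weight:
  x=7 (N1, w=75) cum 75
  x=7 (N2, w=20) cum 95
  x=10 (N5, w=80) cum 175  ← median
  x=11 (N4, w=20) cum 195
  x=11 (N3, w=7) cum 202
  x=17 (N6, w=50) cum 252
⇒ x* = 10
y-coordinate, sorted with cumulative weight:
  y=2 (N4, w=20) cum 20
  y=2 (N1, w=75) cum 95
  y=5 (N5, w=80) cum 175  ← median
  y=17 (N2, w=20) cum 195
  y=17 (N3, w=7) cum 202
  y=19 (N6, w=50) cum 252
⇒ y* = 5

(10, 5)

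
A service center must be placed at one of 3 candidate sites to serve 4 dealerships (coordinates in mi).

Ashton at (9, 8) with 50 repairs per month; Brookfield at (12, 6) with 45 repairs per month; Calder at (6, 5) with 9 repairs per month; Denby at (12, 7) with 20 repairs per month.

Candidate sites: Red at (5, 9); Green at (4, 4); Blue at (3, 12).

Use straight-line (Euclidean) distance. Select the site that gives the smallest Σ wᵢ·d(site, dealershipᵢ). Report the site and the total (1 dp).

Total weighted distance at each candidate:
  Red (5, 9): total = 731.6
  Green (4, 4): total = 882.2
  Blue (3, 12): total = 1121.8
Minimum is at Red with total 731.6 mi.

Red, total 731.6 mi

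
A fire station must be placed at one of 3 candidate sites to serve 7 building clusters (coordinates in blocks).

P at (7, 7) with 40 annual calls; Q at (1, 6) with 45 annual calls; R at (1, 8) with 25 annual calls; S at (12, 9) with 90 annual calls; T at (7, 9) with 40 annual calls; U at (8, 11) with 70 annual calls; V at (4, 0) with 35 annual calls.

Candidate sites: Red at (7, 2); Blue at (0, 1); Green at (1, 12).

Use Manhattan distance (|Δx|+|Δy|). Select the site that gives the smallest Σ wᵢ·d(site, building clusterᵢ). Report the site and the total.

Red, total 3185 blocks

Total weighted distance at each candidate:
  Red (7, 2): total = 3185
  Blue (0, 1): total = 4825
  Green (1, 12): total = 3515
Minimum is at Red with total 3185 blocks.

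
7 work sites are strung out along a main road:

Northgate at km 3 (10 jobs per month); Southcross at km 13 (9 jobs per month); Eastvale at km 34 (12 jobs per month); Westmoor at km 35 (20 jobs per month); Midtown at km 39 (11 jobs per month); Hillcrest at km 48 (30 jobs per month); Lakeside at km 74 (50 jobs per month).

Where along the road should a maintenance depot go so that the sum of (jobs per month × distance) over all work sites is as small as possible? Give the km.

x = 48

For a sum of weighted absolute distances on a line, the optimum is the weighted median (not the mean). Total weight W = 142; half-weight = 71.
Sort by position and accumulate weight:
  km 3 (Northgate, w=10) → cum 10
  km 13 (Southcross, w=9) → cum 19
  km 34 (Eastvale, w=12) → cum 31
  km 35 (Westmoor, w=20) → cum 51
  km 39 (Midtown, w=11) → cum 62
  km 48 (Hillcrest, w=30) → cum 92  ≥ 71 → median here
  km 74 (Lakeside, w=50) → cum 142
Optimal location: km 48.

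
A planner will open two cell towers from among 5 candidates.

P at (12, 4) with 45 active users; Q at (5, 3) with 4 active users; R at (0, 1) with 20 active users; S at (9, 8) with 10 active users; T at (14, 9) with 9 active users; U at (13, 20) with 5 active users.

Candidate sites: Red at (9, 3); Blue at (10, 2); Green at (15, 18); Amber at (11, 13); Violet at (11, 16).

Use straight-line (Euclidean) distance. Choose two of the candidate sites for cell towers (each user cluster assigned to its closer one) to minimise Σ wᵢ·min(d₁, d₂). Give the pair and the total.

{Red, Amber}, total 474.1

Evaluate every pair (each demand assigned to the nearer of the two):
  {Red, Amber}: total = 474.1
  {Red, Green}: total = 477.1
  {Red, Violet}: total = 483.6
  {Blue, Amber}: total = 483.9
  {Blue, Green}: total = 496.2
  {Blue, Violet}: total = 500.4
  {Red, Blue}: total = 535.3
  {Green, Amber}: total = 892.7
  {Amber, Violet}: total = 900.9
  {Green, Violet}: total = 1136.3
Best pair: {Red, Amber} with total 474.1.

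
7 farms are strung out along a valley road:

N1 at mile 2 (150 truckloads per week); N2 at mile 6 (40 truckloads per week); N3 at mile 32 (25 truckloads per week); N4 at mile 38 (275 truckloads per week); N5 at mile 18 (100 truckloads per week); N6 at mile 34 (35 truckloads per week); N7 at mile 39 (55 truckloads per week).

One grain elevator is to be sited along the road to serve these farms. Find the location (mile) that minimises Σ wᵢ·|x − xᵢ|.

For a sum of weighted absolute distances on a line, the optimum is the weighted median (not the mean). Total weight W = 680; half-weight = 340.
Sort by position and accumulate weight:
  mile 2 (N1, w=150) → cum 150
  mile 6 (N2, w=40) → cum 190
  mile 18 (N5, w=100) → cum 290
  mile 32 (N3, w=25) → cum 315
  mile 34 (N6, w=35) → cum 350  ≥ 340 → median here
  mile 38 (N4, w=275) → cum 625
  mile 39 (N7, w=55) → cum 680
Optimal location: mile 34.

x = 34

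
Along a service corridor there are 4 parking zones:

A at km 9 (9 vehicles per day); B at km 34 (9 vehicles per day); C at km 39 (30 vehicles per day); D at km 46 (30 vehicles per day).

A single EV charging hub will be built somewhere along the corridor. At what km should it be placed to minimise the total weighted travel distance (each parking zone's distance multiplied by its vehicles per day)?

x = 39

For a sum of weighted absolute distances on a line, the optimum is the weighted median (not the mean). Total weight W = 78; half-weight = 39.
Sort by position and accumulate weight:
  km 9 (A, w=9) → cum 9
  km 34 (B, w=9) → cum 18
  km 39 (C, w=30) → cum 48  ≥ 39 → median here
  km 46 (D, w=30) → cum 78
Optimal location: km 39.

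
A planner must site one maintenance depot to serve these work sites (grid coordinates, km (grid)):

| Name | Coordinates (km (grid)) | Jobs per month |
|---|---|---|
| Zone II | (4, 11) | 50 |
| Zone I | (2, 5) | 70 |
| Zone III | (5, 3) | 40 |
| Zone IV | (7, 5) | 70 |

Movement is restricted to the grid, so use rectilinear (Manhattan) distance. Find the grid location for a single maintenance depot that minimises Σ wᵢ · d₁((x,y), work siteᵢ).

Manhattan distance separates: Σwᵢ(|x−xᵢ|+|y−yᵢ|) = Σwᵢ|x−xᵢ| + Σwᵢ|y−yᵢ|, so x and y are optimised independently as 1-D weighted medians.
Total weight W = 230; half = 115.
x-coordinate, sorted with cumulative weight:
  x=2 (Zone I, w=70) cum 70
  x=4 (Zone II, w=50) cum 120  ← median
  x=5 (Zone III, w=40) cum 160
  x=7 (Zone IV, w=70) cum 230
⇒ x* = 4
y-coordinate, sorted with cumulative weight:
  y=3 (Zone III, w=40) cum 40
  y=5 (Zone I, w=70) cum 110
  y=5 (Zone IV, w=70) cum 180  ← median
  y=11 (Zone II, w=50) cum 230
⇒ y* = 5

(4, 5)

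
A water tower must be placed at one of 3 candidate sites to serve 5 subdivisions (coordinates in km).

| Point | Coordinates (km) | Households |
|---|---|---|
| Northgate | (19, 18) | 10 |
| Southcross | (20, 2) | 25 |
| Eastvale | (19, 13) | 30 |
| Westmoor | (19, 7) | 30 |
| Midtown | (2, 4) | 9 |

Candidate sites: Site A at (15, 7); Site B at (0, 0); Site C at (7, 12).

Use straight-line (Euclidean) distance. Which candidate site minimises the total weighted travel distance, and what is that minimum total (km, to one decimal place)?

Site A, total 750.2 km

Total weighted distance at each candidate:
  Site A (15, 7): total = 750.2
  Site B (0, 0): total = 2102.6
  Site C (7, 12): total = 1380.3
Minimum is at Site A with total 750.2 km.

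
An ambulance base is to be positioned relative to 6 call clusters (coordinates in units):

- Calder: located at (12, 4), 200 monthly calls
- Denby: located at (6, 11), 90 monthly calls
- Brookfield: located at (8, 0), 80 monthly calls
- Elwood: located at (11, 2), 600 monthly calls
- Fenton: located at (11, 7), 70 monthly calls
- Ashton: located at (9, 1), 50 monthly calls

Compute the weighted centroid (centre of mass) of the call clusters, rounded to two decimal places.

The minimiser of Σwᵢ‖p−pᵢ‖² is the weighted centroid p* = (Σwᵢpᵢ)/(Σwᵢ).
Σwᵢ = 1090.
Σwᵢxᵢ = 200·12 + 90·6 + 80·8 + 600·11 + 70·11 + 50·9 = 11400.
Σwᵢyᵢ = 200·4 + 90·11 + 80·0 + 600·2 + 70·7 + 50·1 = 3530.
x* = 11400/1090 = 10.46, y* = 3530/1090 = 3.24.

(10.46, 3.24)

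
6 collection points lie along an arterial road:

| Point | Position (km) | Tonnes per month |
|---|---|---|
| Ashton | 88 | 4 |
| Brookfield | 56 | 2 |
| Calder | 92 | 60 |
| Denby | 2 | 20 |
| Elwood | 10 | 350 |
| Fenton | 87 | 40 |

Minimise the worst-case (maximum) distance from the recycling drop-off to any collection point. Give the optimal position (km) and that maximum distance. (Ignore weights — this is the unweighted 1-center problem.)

The 1-center on a line is the midpoint of the two extreme points: leftmost at 2, rightmost at 92.
Optimal location = (2 + 92)/2 = 47; maximum distance = (92 − 2)/2 = 45.

location 47, max distance 45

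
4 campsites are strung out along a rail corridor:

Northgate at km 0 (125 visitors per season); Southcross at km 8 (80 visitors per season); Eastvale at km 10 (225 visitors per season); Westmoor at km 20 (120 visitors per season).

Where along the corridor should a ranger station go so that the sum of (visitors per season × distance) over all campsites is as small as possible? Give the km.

x = 10

For a sum of weighted absolute distances on a line, the optimum is the weighted median (not the mean). Total weight W = 550; half-weight = 275.
Sort by position and accumulate weight:
  km 0 (Northgate, w=125) → cum 125
  km 8 (Southcross, w=80) → cum 205
  km 10 (Eastvale, w=225) → cum 430  ≥ 275 → median here
  km 20 (Westmoor, w=120) → cum 550
Optimal location: km 10.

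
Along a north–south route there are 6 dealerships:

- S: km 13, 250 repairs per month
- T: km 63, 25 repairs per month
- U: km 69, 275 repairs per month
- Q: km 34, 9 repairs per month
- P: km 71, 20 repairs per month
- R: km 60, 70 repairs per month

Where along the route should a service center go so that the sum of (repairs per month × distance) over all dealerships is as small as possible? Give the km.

For a sum of weighted absolute distances on a line, the optimum is the weighted median (not the mean). Total weight W = 649; half-weight = 324.5.
Sort by position and accumulate weight:
  km 13 (S, w=250) → cum 250
  km 34 (Q, w=9) → cum 259
  km 60 (R, w=70) → cum 329  ≥ 324.5 → median here
  km 63 (T, w=25) → cum 354
  km 69 (U, w=275) → cum 629
  km 71 (P, w=20) → cum 649
Optimal location: km 60.

x = 60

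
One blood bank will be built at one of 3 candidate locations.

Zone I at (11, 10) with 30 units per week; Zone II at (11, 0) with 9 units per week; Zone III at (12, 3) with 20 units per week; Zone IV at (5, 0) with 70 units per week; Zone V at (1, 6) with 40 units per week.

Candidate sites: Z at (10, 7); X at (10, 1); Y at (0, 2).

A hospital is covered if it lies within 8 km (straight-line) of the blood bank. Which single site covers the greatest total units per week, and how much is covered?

Y, covering 110

Coverage radius r = 8 km; a point is covered iff (Δx)²+(Δy)² ≤ 8² = 64.
  Z (10, 7): covers {Zone I, Zone II, Zone III} → 59
  X (10, 1): covers {Zone II, Zone III, Zone IV} → 99
  Y (0, 2): covers {Zone IV, Zone V} → 110
Maximum coverage at Y: 110 units per week.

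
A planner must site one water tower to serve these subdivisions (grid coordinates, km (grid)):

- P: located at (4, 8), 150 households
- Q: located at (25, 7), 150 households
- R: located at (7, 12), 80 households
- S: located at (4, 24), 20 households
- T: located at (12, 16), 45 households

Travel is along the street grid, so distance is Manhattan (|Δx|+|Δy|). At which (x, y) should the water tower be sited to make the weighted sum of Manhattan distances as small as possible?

(7, 8)

Manhattan distance separates: Σwᵢ(|x−xᵢ|+|y−yᵢ|) = Σwᵢ|x−xᵢ| + Σwᵢ|y−yᵢ|, so x and y are optimised independently as 1-D weighted medians.
Total weight W = 445; half = 222.5.
x-coordinate, sorted with cumulative weight:
  x=4 (P, w=150) cum 150
  x=4 (S, w=20) cum 170
  x=7 (R, w=80) cum 250  ← median
  x=12 (T, w=45) cum 295
  x=25 (Q, w=150) cum 445
⇒ x* = 7
y-coordinate, sorted with cumulative weight:
  y=7 (Q, w=150) cum 150
  y=8 (P, w=150) cum 300  ← median
  y=12 (R, w=80) cum 380
  y=16 (T, w=45) cum 425
  y=24 (S, w=20) cum 445
⇒ y* = 8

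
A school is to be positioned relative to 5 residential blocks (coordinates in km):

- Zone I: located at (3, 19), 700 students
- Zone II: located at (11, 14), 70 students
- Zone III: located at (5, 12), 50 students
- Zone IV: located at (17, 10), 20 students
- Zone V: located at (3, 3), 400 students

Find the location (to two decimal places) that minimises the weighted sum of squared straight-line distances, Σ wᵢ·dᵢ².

The minimiser of Σwᵢ‖p−pᵢ‖² is the weighted centroid p* = (Σwᵢpᵢ)/(Σwᵢ).
Σwᵢ = 1240.
Σwᵢxᵢ = 700·3 + 70·11 + 50·5 + 20·17 + 400·3 = 4660.
Σwᵢyᵢ = 700·19 + 70·14 + 50·12 + 20·10 + 400·3 = 16280.
x* = 4660/1240 = 3.76, y* = 16280/1240 = 13.13.

(3.76, 13.13)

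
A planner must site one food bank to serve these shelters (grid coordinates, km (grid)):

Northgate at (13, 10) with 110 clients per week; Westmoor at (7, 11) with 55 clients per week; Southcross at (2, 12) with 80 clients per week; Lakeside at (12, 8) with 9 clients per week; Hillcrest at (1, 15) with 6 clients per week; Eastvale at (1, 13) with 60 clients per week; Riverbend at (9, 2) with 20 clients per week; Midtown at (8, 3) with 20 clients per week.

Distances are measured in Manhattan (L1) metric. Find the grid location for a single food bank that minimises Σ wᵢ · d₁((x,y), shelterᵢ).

Manhattan distance separates: Σwᵢ(|x−xᵢ|+|y−yᵢ|) = Σwᵢ|x−xᵢ| + Σwᵢ|y−yᵢ|, so x and y are optimised independently as 1-D weighted medians.
Total weight W = 360; half = 180.
x-coordinate, sorted with cumulative weight:
  x=1 (Hillcrest, w=6) cum 6
  x=1 (Eastvale, w=60) cum 66
  x=2 (Southcross, w=80) cum 146
  x=7 (Westmoor, w=55) cum 201  ← median
  x=8 (Midtown, w=20) cum 221
  x=9 (Riverbend, w=20) cum 241
  x=12 (Lakeside, w=9) cum 250
  x=13 (Northgate, w=110) cum 360
⇒ x* = 7
y-coordinate, sorted with cumulative weight:
  y=2 (Riverbend, w=20) cum 20
  y=3 (Midtown, w=20) cum 40
  y=8 (Lakeside, w=9) cum 49
  y=10 (Northgate, w=110) cum 159
  y=11 (Westmoor, w=55) cum 214  ← median
  y=12 (Southcross, w=80) cum 294
  y=13 (Eastvale, w=60) cum 354
  y=15 (Hillcrest, w=6) cum 360
⇒ y* = 11

(7, 11)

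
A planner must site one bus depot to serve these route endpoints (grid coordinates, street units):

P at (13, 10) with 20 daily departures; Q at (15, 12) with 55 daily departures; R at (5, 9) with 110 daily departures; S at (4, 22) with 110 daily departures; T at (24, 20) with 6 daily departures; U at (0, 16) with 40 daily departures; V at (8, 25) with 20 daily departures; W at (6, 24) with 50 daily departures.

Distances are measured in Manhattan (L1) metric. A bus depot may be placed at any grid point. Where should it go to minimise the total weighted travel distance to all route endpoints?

Manhattan distance separates: Σwᵢ(|x−xᵢ|+|y−yᵢ|) = Σwᵢ|x−xᵢ| + Σwᵢ|y−yᵢ|, so x and y are optimised independently as 1-D weighted medians.
Total weight W = 411; half = 205.5.
x-coordinate, sorted with cumulative weight:
  x=0 (U, w=40) cum 40
  x=4 (S, w=110) cum 150
  x=5 (R, w=110) cum 260  ← median
  x=6 (W, w=50) cum 310
  x=8 (V, w=20) cum 330
  x=13 (P, w=20) cum 350
  x=15 (Q, w=55) cum 405
  x=24 (T, w=6) cum 411
⇒ x* = 5
y-coordinate, sorted with cumulative weight:
  y=9 (R, w=110) cum 110
  y=10 (P, w=20) cum 130
  y=12 (Q, w=55) cum 185
  y=16 (U, w=40) cum 225  ← median
  y=20 (T, w=6) cum 231
  y=22 (S, w=110) cum 341
  y=24 (W, w=50) cum 391
  y=25 (V, w=20) cum 411
⇒ y* = 16

(5, 16)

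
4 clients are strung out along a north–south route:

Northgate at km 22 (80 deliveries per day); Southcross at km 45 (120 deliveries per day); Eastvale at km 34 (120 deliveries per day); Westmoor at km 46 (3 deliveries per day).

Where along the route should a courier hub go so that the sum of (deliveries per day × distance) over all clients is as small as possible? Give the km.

For a sum of weighted absolute distances on a line, the optimum is the weighted median (not the mean). Total weight W = 323; half-weight = 161.5.
Sort by position and accumulate weight:
  km 22 (Northgate, w=80) → cum 80
  km 34 (Eastvale, w=120) → cum 200  ≥ 161.5 → median here
  km 45 (Southcross, w=120) → cum 320
  km 46 (Westmoor, w=3) → cum 323
Optimal location: km 34.

x = 34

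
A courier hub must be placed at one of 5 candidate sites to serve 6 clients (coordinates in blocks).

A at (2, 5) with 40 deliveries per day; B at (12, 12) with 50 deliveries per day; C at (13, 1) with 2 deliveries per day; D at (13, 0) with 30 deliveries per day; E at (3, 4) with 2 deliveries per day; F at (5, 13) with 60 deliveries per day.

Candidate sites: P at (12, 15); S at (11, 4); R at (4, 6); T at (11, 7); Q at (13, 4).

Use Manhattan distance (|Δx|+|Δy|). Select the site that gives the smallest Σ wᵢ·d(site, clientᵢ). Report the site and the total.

Total weighted distance at each candidate:
  P (12, 15): total = 2040
  S (11, 4): total = 1956
  R (4, 6): total = 1784
  T (11, 7): total = 1768
  Q (13, 4): total = 2096
Minimum is at T with total 1768 blocks.

T, total 1768 blocks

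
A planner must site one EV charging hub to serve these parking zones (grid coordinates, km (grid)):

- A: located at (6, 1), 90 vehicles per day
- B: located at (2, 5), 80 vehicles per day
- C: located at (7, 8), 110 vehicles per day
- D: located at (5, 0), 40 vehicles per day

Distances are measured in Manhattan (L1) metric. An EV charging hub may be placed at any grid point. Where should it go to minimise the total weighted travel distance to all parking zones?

(6, 5)

Manhattan distance separates: Σwᵢ(|x−xᵢ|+|y−yᵢ|) = Σwᵢ|x−xᵢ| + Σwᵢ|y−yᵢ|, so x and y are optimised independently as 1-D weighted medians.
Total weight W = 320; half = 160.
x-coordinate, sorted with cumulative weight:
  x=2 (B, w=80) cum 80
  x=5 (D, w=40) cum 120
  x=6 (A, w=90) cum 210  ← median
  x=7 (C, w=110) cum 320
⇒ x* = 6
y-coordinate, sorted with cumulative weight:
  y=0 (D, w=40) cum 40
  y=1 (A, w=90) cum 130
  y=5 (B, w=80) cum 210  ← median
  y=8 (C, w=110) cum 320
⇒ y* = 5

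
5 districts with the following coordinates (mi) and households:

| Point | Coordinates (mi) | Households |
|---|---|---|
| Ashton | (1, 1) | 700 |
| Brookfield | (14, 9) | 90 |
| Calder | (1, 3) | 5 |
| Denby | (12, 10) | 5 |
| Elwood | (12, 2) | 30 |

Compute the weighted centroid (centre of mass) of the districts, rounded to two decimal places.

(2.87, 1.97)

The minimiser of Σwᵢ‖p−pᵢ‖² is the weighted centroid p* = (Σwᵢpᵢ)/(Σwᵢ).
Σwᵢ = 830.
Σwᵢxᵢ = 700·1 + 90·14 + 5·1 + 5·12 + 30·12 = 2385.
Σwᵢyᵢ = 700·1 + 90·9 + 5·3 + 5·10 + 30·2 = 1635.
x* = 2385/830 = 2.87, y* = 1635/830 = 1.97.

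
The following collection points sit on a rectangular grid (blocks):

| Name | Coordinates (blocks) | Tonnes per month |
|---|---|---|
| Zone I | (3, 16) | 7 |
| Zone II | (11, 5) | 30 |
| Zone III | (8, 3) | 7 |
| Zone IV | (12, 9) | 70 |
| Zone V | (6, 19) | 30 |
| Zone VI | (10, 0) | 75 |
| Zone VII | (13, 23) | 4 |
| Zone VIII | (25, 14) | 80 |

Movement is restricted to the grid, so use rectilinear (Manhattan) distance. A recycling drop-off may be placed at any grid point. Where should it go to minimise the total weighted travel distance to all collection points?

(12, 9)

Manhattan distance separates: Σwᵢ(|x−xᵢ|+|y−yᵢ|) = Σwᵢ|x−xᵢ| + Σwᵢ|y−yᵢ|, so x and y are optimised independently as 1-D weighted medians.
Total weight W = 303; half = 151.5.
x-coordinate, sorted with cumulative weight:
  x=3 (Zone I, w=7) cum 7
  x=6 (Zone V, w=30) cum 37
  x=8 (Zone III, w=7) cum 44
  x=10 (Zone VI, w=75) cum 119
  x=11 (Zone II, w=30) cum 149
  x=12 (Zone IV, w=70) cum 219  ← median
  x=13 (Zone VII, w=4) cum 223
  x=25 (Zone VIII, w=80) cum 303
⇒ x* = 12
y-coordinate, sorted with cumulative weight:
  y=0 (Zone VI, w=75) cum 75
  y=3 (Zone III, w=7) cum 82
  y=5 (Zone II, w=30) cum 112
  y=9 (Zone IV, w=70) cum 182  ← median
  y=14 (Zone VIII, w=80) cum 262
  y=16 (Zone I, w=7) cum 269
  y=19 (Zone V, w=30) cum 299
  y=23 (Zone VII, w=4) cum 303
⇒ y* = 9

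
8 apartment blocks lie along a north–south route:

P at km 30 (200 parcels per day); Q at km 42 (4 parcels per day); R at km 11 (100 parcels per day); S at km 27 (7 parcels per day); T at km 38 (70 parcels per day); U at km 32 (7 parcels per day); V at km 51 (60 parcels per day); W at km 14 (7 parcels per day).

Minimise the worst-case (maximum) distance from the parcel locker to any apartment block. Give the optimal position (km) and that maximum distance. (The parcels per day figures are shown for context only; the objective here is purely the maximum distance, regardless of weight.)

The 1-center on a line is the midpoint of the two extreme points: leftmost at 11, rightmost at 51.
Optimal location = (11 + 51)/2 = 31; maximum distance = (51 − 11)/2 = 20.

location 31, max distance 20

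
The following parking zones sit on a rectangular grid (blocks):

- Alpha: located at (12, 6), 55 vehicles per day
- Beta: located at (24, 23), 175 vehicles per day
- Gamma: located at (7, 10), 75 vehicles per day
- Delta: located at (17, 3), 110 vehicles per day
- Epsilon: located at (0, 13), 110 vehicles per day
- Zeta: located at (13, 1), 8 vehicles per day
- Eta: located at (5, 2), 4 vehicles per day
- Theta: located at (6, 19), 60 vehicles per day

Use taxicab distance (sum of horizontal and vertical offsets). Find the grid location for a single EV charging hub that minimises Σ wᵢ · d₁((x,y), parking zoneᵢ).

(12, 13)

Manhattan distance separates: Σwᵢ(|x−xᵢ|+|y−yᵢ|) = Σwᵢ|x−xᵢ| + Σwᵢ|y−yᵢ|, so x and y are optimised independently as 1-D weighted medians.
Total weight W = 597; half = 298.5.
x-coordinate, sorted with cumulative weight:
  x=0 (Epsilon, w=110) cum 110
  x=5 (Eta, w=4) cum 114
  x=6 (Theta, w=60) cum 174
  x=7 (Gamma, w=75) cum 249
  x=12 (Alpha, w=55) cum 304  ← median
  x=13 (Zeta, w=8) cum 312
  x=17 (Delta, w=110) cum 422
  x=24 (Beta, w=175) cum 597
⇒ x* = 12
y-coordinate, sorted with cumulative weight:
  y=1 (Zeta, w=8) cum 8
  y=2 (Eta, w=4) cum 12
  y=3 (Delta, w=110) cum 122
  y=6 (Alpha, w=55) cum 177
  y=10 (Gamma, w=75) cum 252
  y=13 (Epsilon, w=110) cum 362  ← median
  y=19 (Theta, w=60) cum 422
  y=23 (Beta, w=175) cum 597
⇒ y* = 13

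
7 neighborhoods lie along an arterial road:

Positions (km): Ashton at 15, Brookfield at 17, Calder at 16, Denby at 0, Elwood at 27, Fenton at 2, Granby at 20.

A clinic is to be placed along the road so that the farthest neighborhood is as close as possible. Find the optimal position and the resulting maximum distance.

The 1-center on a line is the midpoint of the two extreme points: leftmost at 0, rightmost at 27.
Optimal location = (0 + 27)/2 = 13.5; maximum distance = (27 − 0)/2 = 13.5.

location 13.5, max distance 13.5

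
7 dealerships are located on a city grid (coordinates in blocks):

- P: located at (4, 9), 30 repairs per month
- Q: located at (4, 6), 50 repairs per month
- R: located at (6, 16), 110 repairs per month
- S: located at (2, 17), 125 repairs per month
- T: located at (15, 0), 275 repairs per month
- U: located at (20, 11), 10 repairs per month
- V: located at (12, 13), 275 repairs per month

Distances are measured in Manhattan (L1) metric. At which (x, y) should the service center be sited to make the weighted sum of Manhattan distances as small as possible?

Manhattan distance separates: Σwᵢ(|x−xᵢ|+|y−yᵢ|) = Σwᵢ|x−xᵢ| + Σwᵢ|y−yᵢ|, so x and y are optimised independently as 1-D weighted medians.
Total weight W = 875; half = 437.5.
x-coordinate, sorted with cumulative weight:
  x=2 (S, w=125) cum 125
  x=4 (P, w=30) cum 155
  x=4 (Q, w=50) cum 205
  x=6 (R, w=110) cum 315
  x=12 (V, w=275) cum 590  ← median
  x=15 (T, w=275) cum 865
  x=20 (U, w=10) cum 875
⇒ x* = 12
y-coordinate, sorted with cumulative weight:
  y=0 (T, w=275) cum 275
  y=6 (Q, w=50) cum 325
  y=9 (P, w=30) cum 355
  y=11 (U, w=10) cum 365
  y=13 (V, w=275) cum 640  ← median
  y=16 (R, w=110) cum 750
  y=17 (S, w=125) cum 875
⇒ y* = 13

(12, 13)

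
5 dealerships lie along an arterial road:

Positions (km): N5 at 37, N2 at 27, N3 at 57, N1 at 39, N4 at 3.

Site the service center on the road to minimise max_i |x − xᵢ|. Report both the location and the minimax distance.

The 1-center on a line is the midpoint of the two extreme points: leftmost at 3, rightmost at 57.
Optimal location = (3 + 57)/2 = 30; maximum distance = (57 − 3)/2 = 27.

location 30, max distance 27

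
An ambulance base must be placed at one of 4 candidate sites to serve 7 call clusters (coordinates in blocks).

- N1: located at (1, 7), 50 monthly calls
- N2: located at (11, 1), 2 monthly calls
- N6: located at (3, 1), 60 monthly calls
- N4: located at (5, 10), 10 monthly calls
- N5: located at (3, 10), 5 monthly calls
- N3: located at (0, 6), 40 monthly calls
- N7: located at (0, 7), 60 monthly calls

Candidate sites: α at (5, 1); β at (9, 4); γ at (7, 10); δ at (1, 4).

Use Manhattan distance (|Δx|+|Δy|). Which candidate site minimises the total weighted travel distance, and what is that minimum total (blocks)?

Total weighted distance at each candidate:
  α (5, 1): total = 1837
  β (9, 4): total = 2420
  γ (7, 10): total = 2336
  δ (1, 4): total = 976
Minimum is at δ with total 976 blocks.

δ, total 976 blocks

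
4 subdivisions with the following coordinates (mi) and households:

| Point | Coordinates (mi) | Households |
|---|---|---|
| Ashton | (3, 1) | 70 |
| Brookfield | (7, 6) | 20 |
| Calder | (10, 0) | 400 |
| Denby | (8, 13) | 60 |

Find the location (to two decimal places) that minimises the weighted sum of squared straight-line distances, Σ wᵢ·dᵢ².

(8.78, 1.76)

The minimiser of Σwᵢ‖p−pᵢ‖² is the weighted centroid p* = (Σwᵢpᵢ)/(Σwᵢ).
Σwᵢ = 550.
Σwᵢxᵢ = 70·3 + 20·7 + 400·10 + 60·8 = 4830.
Σwᵢyᵢ = 70·1 + 20·6 + 400·0 + 60·13 = 970.
x* = 4830/550 = 8.78, y* = 970/550 = 1.76.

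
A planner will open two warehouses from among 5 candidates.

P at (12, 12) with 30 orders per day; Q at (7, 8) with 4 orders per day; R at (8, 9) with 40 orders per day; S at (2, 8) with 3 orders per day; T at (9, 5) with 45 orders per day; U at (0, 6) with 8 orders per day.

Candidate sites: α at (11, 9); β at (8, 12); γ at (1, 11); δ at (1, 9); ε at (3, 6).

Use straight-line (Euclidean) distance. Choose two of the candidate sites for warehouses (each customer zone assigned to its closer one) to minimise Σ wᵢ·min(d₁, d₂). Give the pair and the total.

Evaluate every pair (each demand assigned to the nearer of the two):
  {α, δ}: total = 462.1
  {α, ε}: total = 463.3
  {α, γ}: total = 482.9
  {α, β}: total = 534.2
  {β, ε}: total = 560.9
  {β, δ}: total = 604.2
  {β, γ}: total = 625.0
  {δ, ε}: total = 877.6
  {γ, ε}: total = 880.1
  {γ, δ}: total = 1067.7
Best pair: {α, δ} with total 462.1.

{α, δ}, total 462.1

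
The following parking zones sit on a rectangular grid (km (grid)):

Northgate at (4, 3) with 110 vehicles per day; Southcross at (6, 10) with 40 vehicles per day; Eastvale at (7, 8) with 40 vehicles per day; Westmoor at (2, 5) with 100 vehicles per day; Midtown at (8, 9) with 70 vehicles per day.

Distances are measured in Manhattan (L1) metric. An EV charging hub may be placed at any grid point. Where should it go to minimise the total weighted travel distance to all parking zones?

Manhattan distance separates: Σwᵢ(|x−xᵢ|+|y−yᵢ|) = Σwᵢ|x−xᵢ| + Σwᵢ|y−yᵢ|, so x and y are optimised independently as 1-D weighted medians.
Total weight W = 360; half = 180.
x-coordinate, sorted with cumulative weight:
  x=2 (Westmoor, w=100) cum 100
  x=4 (Northgate, w=110) cum 210  ← median
  x=6 (Southcross, w=40) cum 250
  x=7 (Eastvale, w=40) cum 290
  x=8 (Midtown, w=70) cum 360
⇒ x* = 4
y-coordinate, sorted with cumulative weight:
  y=3 (Northgate, w=110) cum 110
  y=5 (Westmoor, w=100) cum 210  ← median
  y=8 (Eastvale, w=40) cum 250
  y=9 (Midtown, w=70) cum 320
  y=10 (Southcross, w=40) cum 360
⇒ y* = 5

(4, 5)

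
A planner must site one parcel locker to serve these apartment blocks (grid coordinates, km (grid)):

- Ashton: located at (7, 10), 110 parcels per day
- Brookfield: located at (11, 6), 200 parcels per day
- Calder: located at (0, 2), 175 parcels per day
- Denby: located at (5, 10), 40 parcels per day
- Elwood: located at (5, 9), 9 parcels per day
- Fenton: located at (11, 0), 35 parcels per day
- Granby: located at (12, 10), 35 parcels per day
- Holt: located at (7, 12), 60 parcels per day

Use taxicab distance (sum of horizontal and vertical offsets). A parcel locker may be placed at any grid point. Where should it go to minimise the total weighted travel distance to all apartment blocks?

Manhattan distance separates: Σwᵢ(|x−xᵢ|+|y−yᵢ|) = Σwᵢ|x−xᵢ| + Σwᵢ|y−yᵢ|, so x and y are optimised independently as 1-D weighted medians.
Total weight W = 664; half = 332.
x-coordinate, sorted with cumulative weight:
  x=0 (Calder, w=175) cum 175
  x=5 (Denby, w=40) cum 215
  x=5 (Elwood, w=9) cum 224
  x=7 (Ashton, w=110) cum 334  ← median
  x=7 (Holt, w=60) cum 394
  x=11 (Brookfield, w=200) cum 594
  x=11 (Fenton, w=35) cum 629
  x=12 (Granby, w=35) cum 664
⇒ x* = 7
y-coordinate, sorted with cumulative weight:
  y=0 (Fenton, w=35) cum 35
  y=2 (Calder, w=175) cum 210
  y=6 (Brookfield, w=200) cum 410  ← median
  y=9 (Elwood, w=9) cum 419
  y=10 (Ashton, w=110) cum 529
  y=10 (Denby, w=40) cum 569
  y=10 (Granby, w=35) cum 604
  y=12 (Holt, w=60) cum 664
⇒ y* = 6

(7, 6)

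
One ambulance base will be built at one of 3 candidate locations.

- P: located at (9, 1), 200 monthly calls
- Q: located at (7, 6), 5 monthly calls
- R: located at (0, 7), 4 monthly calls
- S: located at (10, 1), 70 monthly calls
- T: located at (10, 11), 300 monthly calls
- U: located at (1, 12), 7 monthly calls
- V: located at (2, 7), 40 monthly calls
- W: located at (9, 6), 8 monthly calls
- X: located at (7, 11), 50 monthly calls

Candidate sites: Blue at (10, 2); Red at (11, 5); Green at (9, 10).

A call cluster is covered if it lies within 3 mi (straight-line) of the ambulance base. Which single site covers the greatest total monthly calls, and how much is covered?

Green, covering 350

Coverage radius r = 3 mi; a point is covered iff (Δx)²+(Δy)² ≤ 3² = 9.
  Blue (10, 2): covers {P, S} → 270
  Red (11, 5): covers {W} → 8
  Green (9, 10): covers {T, X} → 350
Maximum coverage at Green: 350 monthly calls.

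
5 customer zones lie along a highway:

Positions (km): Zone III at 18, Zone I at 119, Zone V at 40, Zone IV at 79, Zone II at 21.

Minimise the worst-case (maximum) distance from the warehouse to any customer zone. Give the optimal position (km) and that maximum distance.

The 1-center on a line is the midpoint of the two extreme points: leftmost at 18, rightmost at 119.
Optimal location = (18 + 119)/2 = 68.5; maximum distance = (119 − 18)/2 = 50.5.

location 68.5, max distance 50.5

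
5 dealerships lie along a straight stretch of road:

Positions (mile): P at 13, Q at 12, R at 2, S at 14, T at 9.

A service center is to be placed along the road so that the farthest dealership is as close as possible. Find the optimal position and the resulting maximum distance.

The 1-center on a line is the midpoint of the two extreme points: leftmost at 2, rightmost at 14.
Optimal location = (2 + 14)/2 = 8; maximum distance = (14 − 2)/2 = 6.

location 8, max distance 6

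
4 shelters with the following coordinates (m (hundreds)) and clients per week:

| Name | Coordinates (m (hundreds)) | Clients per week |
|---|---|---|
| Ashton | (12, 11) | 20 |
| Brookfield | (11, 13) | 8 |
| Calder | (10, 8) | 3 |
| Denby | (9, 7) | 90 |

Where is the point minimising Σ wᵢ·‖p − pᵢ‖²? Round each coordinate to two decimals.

(9.65, 8.08)

The minimiser of Σwᵢ‖p−pᵢ‖² is the weighted centroid p* = (Σwᵢpᵢ)/(Σwᵢ).
Σwᵢ = 121.
Σwᵢxᵢ = 20·12 + 8·11 + 3·10 + 90·9 = 1168.
Σwᵢyᵢ = 20·11 + 8·13 + 3·8 + 90·7 = 978.
x* = 1168/121 = 9.65, y* = 978/121 = 8.08.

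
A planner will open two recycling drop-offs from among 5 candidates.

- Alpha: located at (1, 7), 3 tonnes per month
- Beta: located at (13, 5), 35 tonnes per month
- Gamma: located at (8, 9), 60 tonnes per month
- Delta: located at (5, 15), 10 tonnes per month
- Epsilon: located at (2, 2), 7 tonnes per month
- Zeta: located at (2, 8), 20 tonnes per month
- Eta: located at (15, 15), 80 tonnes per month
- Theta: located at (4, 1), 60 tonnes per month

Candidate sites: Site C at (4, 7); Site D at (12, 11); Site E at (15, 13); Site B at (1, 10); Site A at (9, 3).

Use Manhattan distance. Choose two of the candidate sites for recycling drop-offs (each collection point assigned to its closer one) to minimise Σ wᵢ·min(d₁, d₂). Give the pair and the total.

Evaluate every pair (each demand assigned to the nearer of the two):
  {Site C, Site E}: total = 1438
  {Site E, Site A}: total = 1662
  {Site C, Site D}: total = 1733
  {Site E, Site B}: total = 1932
  {Site D, Site A}: total = 1992
  {Site D, Site B}: total = 2107
  {Site D, Site E}: total = 2393
  {Site C, Site A}: total = 2578
  {Site B, Site A}: total = 2705
  {Site C, Site B}: total = 2833
Best pair: {Site C, Site E} with total 1438.

{Site C, Site E}, total 1438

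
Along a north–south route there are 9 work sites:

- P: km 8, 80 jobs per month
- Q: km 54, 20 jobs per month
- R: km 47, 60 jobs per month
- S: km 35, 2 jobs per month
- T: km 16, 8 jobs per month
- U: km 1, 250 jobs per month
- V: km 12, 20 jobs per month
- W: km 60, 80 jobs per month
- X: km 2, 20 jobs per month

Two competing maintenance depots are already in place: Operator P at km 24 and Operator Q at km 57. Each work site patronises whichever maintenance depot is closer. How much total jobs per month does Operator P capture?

The indifferent point is the midpoint (24+57)/2 = 40.5; work sites left of it (closer to Operator P at 24) go to Operator P, those right go to Operator Q.
  U at 1 (w=250) → Operator P
  X at 2 (w=20) → Operator P
  P at 8 (w=80) → Operator P
  V at 12 (w=20) → Operator P
  T at 16 (w=8) → Operator P
  S at 35 (w=2) → Operator P
  R at 47 (w=60) → Operator Q
  Q at 54 (w=20) → Operator Q
  W at 60 (w=80) → Operator Q
Operator P captures 380; Operator Q captures 160.

380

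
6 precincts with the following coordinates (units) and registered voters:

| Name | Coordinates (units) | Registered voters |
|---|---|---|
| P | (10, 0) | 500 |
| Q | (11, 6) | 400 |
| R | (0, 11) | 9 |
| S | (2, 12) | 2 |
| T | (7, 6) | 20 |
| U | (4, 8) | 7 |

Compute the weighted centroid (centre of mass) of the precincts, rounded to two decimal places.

(10.20, 2.88)

The minimiser of Σwᵢ‖p−pᵢ‖² is the weighted centroid p* = (Σwᵢpᵢ)/(Σwᵢ).
Σwᵢ = 938.
Σwᵢxᵢ = 500·10 + 400·11 + 9·0 + 2·2 + 20·7 + 7·4 = 9572.
Σwᵢyᵢ = 500·0 + 400·6 + 9·11 + 2·12 + 20·6 + 7·8 = 2699.
x* = 9572/938 = 10.20, y* = 2699/938 = 2.88.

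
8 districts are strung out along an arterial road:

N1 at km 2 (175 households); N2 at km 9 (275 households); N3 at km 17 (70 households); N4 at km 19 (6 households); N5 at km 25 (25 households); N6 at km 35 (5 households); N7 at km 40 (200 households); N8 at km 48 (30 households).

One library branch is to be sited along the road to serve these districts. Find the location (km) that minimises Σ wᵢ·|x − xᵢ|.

For a sum of weighted absolute distances on a line, the optimum is the weighted median (not the mean). Total weight W = 786; half-weight = 393.
Sort by position and accumulate weight:
  km 2 (N1, w=175) → cum 175
  km 9 (N2, w=275) → cum 450  ≥ 393 → median here
  km 17 (N3, w=70) → cum 520
  km 19 (N4, w=6) → cum 526
  km 25 (N5, w=25) → cum 551
  km 35 (N6, w=5) → cum 556
  km 40 (N7, w=200) → cum 756
  km 48 (N8, w=30) → cum 786
Optimal location: km 9.

x = 9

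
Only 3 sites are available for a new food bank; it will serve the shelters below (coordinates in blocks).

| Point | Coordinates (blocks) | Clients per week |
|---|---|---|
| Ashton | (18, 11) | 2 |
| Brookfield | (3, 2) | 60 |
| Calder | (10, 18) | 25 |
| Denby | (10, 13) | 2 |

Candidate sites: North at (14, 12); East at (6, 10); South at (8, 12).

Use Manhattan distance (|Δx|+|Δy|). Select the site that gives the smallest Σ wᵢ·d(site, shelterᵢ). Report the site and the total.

Total weighted distance at each candidate:
  North (14, 12): total = 1530
  East (6, 10): total = 1000
  South (8, 12): total = 1128
Minimum is at East with total 1000 blocks.

East, total 1000 blocks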